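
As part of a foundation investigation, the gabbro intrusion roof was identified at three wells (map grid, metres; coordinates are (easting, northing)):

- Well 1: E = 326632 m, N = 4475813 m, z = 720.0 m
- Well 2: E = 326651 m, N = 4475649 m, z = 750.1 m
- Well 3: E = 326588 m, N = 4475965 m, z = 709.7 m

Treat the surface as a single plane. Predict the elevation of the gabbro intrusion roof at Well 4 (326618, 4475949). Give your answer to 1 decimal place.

693.9 m

Two edge vectors: Well 1→Well 2 = (19, -164, 30.1), Well 1→Well 3 = (-44, 152, -10.3).
Normal n = (Well 1→Well 2) × (Well 1→Well 3) = (-2886, -1128.7, -4328).
So ∂z/∂E = −n_x/n_z = −0.666820702 and ∂z/∂N = −n_y/n_z = −0.260790203.
Intercept c from Well 1: 720 + 217804.98 + 1167248.18 = 1385773.16.
At (326618, 4475949): z = −217795.6 − 1167283.6 + 1385773.16 = 693.9 m.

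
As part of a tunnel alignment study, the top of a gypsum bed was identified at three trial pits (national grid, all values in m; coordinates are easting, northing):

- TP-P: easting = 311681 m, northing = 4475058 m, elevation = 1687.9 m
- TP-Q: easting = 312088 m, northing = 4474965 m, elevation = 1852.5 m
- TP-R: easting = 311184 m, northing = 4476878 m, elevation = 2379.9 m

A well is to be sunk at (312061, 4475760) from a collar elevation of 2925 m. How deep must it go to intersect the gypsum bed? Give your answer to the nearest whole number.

671 m

Two edge vectors: TP-P→TP-Q = (407, -93, 164.6), TP-P→TP-R = (-497, 1820, 692).
Normal n = (TP-P→TP-Q) × (TP-P→TP-R) = (-363928, -363450.2, 694519).
So ∂z/∂easting = −n_x/n_z = 0.52400006 and ∂z/∂northing = −n_y/n_z = 0.52331211.
Intercept c from TP-P: 1687.9 − 163320.86 − 2341852.02 = −2503484.99.
At (312061, 4475760): z_contact = 163520.0 + 2342219.4 − 2503484.99 = 2254.4 m.
Depth below ground = 2925 − 2254.4 = 671 m.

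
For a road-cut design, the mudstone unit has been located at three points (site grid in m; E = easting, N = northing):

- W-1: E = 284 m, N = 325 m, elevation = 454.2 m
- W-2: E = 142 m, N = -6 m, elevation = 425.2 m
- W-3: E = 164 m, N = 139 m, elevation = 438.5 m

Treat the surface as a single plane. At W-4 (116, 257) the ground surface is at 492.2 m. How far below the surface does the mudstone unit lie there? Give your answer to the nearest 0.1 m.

Two edge vectors: W-1→W-2 = (-142, -331, -29), W-1→W-3 = (-120, -186, -15.7).
Normal n = (W-1→W-2) × (W-1→W-3) = (-197.3, 1250.6, -13308).
So ∂z/∂E = −n_x/n_z = −0.01483 and ∂z/∂N = −n_y/n_z = 0.09397.
Intercept c from W-1: 454.2 + 4.21 − 30.54 = 427.87.
At (116, 257): z_contact = −1.72 + 24.15 + 427.87 = 450.30 m.
Depth below ground = 492.2 − 450.30 = 41.9 m.

41.9 m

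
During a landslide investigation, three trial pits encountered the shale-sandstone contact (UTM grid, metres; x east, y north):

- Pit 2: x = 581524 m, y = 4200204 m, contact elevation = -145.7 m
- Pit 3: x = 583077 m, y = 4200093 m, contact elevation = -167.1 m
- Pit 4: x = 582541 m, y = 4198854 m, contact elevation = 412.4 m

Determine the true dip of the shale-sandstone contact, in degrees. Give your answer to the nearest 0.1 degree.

24.2°

Let the plane be z = a·x + b·y + c.
Pit 3−Pit 2: 1553a − 111b = −21.4;  Pit 4−Pit 2: 1017a − 1350b = 558.1.
Solving gives a = −0.04579, b = −0.44791.
Gradient magnitude |∇z| = √(a² + b²) = √(0.00210 + 0.20062) = 0.45024.
True dip = arctan(0.45024) = 24.2°, dipping toward N (azimuth ≈ 006°).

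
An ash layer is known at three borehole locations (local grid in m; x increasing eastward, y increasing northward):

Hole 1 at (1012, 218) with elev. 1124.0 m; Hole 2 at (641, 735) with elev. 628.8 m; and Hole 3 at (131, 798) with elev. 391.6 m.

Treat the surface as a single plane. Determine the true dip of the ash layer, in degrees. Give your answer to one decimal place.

38.1°

Two edge vectors: Hole 1→Hole 2 = (-371, 517, -495.2), Hole 1→Hole 3 = (-881, 580, -732.4).
Normal n = (Hole 1→Hole 2) × (Hole 1→Hole 3) = (-91434.8, 164550.8, 240297).
So ∂z/∂x = −n_x/n_z = 0.38051 and ∂z/∂y = −n_y/n_z = −0.68478.
Gradient magnitude |∇z| = √(a² + b²) = √(0.14479 + 0.46892) = 0.78340.
True dip = arctan(0.78340) = 38.1°, dipping toward NNW (azimuth ≈ 331°).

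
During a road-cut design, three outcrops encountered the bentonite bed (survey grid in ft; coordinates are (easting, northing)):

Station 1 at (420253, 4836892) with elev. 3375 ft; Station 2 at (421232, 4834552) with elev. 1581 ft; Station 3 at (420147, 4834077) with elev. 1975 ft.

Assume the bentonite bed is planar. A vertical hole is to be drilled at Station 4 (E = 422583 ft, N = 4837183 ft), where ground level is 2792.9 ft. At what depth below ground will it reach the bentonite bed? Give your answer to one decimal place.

Two edge vectors: Station 1→Station 2 = (979, -2340, -1794), Station 1→Station 3 = (-106, -2815, -1400).
Normal n = (Station 1→Station 2) × (Station 1→Station 3) = (-1774110, 1560764, -3003925).
So ∂z/∂E = −n_x/n_z = −0.590597302 and ∂z/∂N = −n_y/n_z = 0.519574890.
Intercept c from Station 1: 3375 + 248200.29 − 2513127.63 = −2261552.34.
At (422583, 4837183): z_contact = −249576.38 + 2513278.82 − 2261552.34 = 2150.10 ft.
Depth below ground = 2792.9 − 2150.10 = 642.8 ft.

642.8 ft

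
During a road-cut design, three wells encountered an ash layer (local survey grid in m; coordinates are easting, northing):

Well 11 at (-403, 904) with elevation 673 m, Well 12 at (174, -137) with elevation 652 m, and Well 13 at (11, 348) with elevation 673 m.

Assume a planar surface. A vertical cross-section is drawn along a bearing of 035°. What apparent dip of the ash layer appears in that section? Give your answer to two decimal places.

7.15°

Let the plane be z = a·easting + b·northing + c.
Well 12−Well 11: 577a − 1041b = −21;  Well 13−Well 11: 414a − 556b = 0.
Solving gives a = 0.10599, b = 0.07892.
Unit vector along 035° is (sin 35°, cos 35°) = (0.5736, 0.8192).
Slope in that direction = a·(0.5736) + b·(0.8192) = 0.12544.
Apparent dip = arctan|0.12544| = 7.15° (true dip is 7.5°, so apparent ≤ true as expected).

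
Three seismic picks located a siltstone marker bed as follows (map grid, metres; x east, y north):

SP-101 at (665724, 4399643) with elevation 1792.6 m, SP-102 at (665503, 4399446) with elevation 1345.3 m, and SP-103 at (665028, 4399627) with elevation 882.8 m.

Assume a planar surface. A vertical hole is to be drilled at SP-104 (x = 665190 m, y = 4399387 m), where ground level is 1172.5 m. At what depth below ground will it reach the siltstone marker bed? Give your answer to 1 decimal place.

Let the plane be z = a·x + b·y + c.
SP-102−SP-101: −221a − 197b = −447.3;  SP-103−SP-101: −696a − 16b = −909.8.
Solving gives a = 1.288208960, b = 0.825410253.
Then c = 1792.6 − a·665724 − b·4399643 = −4487309.46.
At (665190, 4399387): z_contact = 856903.72 + 3631299.14 − 4487309.46 = 893.39 m.
Depth below ground = 1172.5 − 893.39 = 279.1 m.

279.1 m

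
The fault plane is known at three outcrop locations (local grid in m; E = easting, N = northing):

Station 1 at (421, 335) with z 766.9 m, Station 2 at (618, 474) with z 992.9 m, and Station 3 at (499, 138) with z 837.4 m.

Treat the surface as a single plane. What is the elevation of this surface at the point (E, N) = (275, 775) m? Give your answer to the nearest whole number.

640 m

Two edge vectors: Station 1→Station 2 = (197, 139, 226), Station 1→Station 3 = (78, -197, 70.5).
Normal n = (Station 1→Station 2) × (Station 1→Station 3) = (54321.5, 3739.5, -49651).
So ∂z/∂E = −n_x/n_z = 1.09407 and ∂z/∂N = −n_y/n_z = 0.07532.
Intercept c from Station 1: 766.9 − 460.60 − 25.23 = 281.07.
At (275, 775): z = 300.9 + 58.4 + 281.07 = 640.3 m.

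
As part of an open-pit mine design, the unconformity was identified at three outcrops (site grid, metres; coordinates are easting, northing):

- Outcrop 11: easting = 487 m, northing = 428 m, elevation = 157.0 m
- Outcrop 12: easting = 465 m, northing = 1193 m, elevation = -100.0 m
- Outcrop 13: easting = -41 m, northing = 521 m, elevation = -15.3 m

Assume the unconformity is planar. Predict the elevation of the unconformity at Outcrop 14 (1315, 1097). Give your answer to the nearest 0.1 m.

Two edge vectors: Outcrop 11→Outcrop 12 = (-22, 765, -257), Outcrop 11→Outcrop 13 = (-528, 93, -172.3).
Normal n = (Outcrop 11→Outcrop 12) × (Outcrop 11→Outcrop 13) = (-107908.5, 131905.4, 401874).
So ∂z/∂easting = −n_x/n_z = 0.268513 and ∂z/∂northing = −n_y/n_z = −0.328226.
Intercept c from Outcrop 11: 157 − 130.77 + 140.48 = 166.71.
At (1315, 1097): z = 353.1 − 360.1 + 166.71 = 159.7 m.

159.7 m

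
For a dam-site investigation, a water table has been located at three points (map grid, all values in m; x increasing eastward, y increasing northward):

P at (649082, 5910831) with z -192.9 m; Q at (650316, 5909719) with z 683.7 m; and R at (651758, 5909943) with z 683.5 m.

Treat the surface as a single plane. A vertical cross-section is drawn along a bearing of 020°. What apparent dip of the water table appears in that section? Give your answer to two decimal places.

Two edge vectors: P→Q = (1234, -1112, 876.6), P→R = (2676, -888, 876.4).
Normal n = (P→Q) × (P→R) = (-196136, 1264304, 1879920).
So ∂z/∂x = −n_x/n_z = 0.10433 and ∂z/∂y = −n_y/n_z = −0.67253.
Unit vector along 020° is (sin 20°, cos 20°) = (0.3420, 0.9397).
Slope in that direction = a·(0.3420) + b·(0.9397) = −0.59629.
Apparent dip = arctan|0.59629| = 30.81° (true dip is 34.2°, so apparent ≤ true as expected).

30.81°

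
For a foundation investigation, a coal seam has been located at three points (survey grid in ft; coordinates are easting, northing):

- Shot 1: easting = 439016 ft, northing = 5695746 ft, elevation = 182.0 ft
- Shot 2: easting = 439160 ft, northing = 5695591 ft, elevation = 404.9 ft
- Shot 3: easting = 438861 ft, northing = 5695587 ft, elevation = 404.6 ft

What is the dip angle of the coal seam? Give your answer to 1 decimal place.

Two edge vectors: Shot 1→Shot 2 = (144, -155, 222.9), Shot 1→Shot 3 = (-155, -159, 222.6).
Normal n = (Shot 1→Shot 2) × (Shot 1→Shot 3) = (938.1, -66603.9, -46921).
So ∂z/∂easting = −n_x/n_z = 0.01999 and ∂z/∂northing = −n_y/n_z = −1.41949.
Gradient magnitude |∇z| = √(a² + b²) = √(0.00040 + 2.01495) = 1.41963.
True dip = arctan(1.41963) = 54.8°, dipping toward N (azimuth ≈ 359°).

54.8°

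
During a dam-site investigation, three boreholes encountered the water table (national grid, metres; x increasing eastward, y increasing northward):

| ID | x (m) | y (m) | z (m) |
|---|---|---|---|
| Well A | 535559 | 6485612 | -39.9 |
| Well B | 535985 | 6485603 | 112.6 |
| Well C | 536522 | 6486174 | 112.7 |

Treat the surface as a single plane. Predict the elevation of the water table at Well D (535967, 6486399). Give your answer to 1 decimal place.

Let the plane be z = a·x + b·y + c.
Well B−Well A: 426a − 9b = 152.5;  Well C−Well A: 963a + 562b = 152.6.
Solving gives a = 0.351010767, b = −0.329934819.
Then c = -39.9 − a·535559 − b·6485612 = 1951802.35.
At (535967, 6486399): z = 188130.2 − 2140088.9 + 1951802.35 = -156.3 m.

-156.3 m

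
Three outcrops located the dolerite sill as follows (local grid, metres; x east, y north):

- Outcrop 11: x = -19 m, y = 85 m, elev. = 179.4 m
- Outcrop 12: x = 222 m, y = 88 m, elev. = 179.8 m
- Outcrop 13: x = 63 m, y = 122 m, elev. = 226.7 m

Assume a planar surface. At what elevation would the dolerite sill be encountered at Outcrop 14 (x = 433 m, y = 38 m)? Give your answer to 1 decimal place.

111.2 m

Two edge vectors: Outcrop 11→Outcrop 12 = (241, 3, 0.4), Outcrop 11→Outcrop 13 = (82, 37, 47.3).
Normal n = (Outcrop 11→Outcrop 12) × (Outcrop 11→Outcrop 13) = (127.1, -11366.5, 8671).
So ∂z/∂x = −n_x/n_z = −0.01466 and ∂z/∂y = −n_y/n_z = 1.31086.
Intercept c from Outcrop 11: 179.4 − 0.28 − 111.42 = 67.70.
At (433, 38): z = −6.3 + 49.8 + 67.70 = 111.2 m.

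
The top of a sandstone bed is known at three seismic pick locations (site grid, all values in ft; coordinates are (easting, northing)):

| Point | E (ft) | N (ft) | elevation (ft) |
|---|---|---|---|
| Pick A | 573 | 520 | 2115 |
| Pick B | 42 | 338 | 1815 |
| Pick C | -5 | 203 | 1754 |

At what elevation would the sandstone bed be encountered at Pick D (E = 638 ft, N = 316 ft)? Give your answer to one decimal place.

2086.2 ft

Two edge vectors: Pick A→Pick B = (-531, -182, -300), Pick A→Pick C = (-578, -317, -361).
Normal n = (Pick A→Pick B) × (Pick A→Pick C) = (-29398, -18291, 63131).
So ∂z/∂E = −n_x/n_z = 0.46567 and ∂z/∂N = −n_y/n_z = 0.28973.
Intercept c from Pick A: 2115 − 266.83 − 150.66 = 1697.51.
At (638, 316): z = 297.1 + 91.6 + 1697.51 = 2086.2 ft.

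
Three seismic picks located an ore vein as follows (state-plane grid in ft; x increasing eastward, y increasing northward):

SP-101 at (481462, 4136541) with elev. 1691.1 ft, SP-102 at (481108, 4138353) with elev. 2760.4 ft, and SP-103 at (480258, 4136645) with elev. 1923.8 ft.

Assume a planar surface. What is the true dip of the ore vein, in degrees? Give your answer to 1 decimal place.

Two edge vectors: SP-101→SP-102 = (-354, 1812, 1069.3), SP-101→SP-103 = (-1204, 104, 232.7).
Normal n = (SP-101→SP-102) × (SP-101→SP-103) = (310445.2, -1205061.4, 2144832).
So ∂z/∂x = −n_x/n_z = −0.14474 and ∂z/∂y = −n_y/n_z = 0.56184.
Gradient magnitude |∇z| = √(a² + b²) = √(0.02095 + 0.31567) = 0.58019.
True dip = arctan(0.58019) = 30.1°, dipping toward SSE (azimuth ≈ 166°).

30.1°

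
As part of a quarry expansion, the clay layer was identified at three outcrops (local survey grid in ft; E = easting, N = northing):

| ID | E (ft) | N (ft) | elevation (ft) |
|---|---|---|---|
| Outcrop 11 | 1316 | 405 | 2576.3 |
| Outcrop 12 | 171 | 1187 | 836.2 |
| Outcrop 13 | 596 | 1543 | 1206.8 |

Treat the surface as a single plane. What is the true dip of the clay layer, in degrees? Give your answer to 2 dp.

Two edge vectors: Outcrop 11→Outcrop 12 = (-1145, 782, -1740.1), Outcrop 11→Outcrop 13 = (-720, 1138, -1369.5).
Normal n = (Outcrop 11→Outcrop 12) × (Outcrop 11→Outcrop 13) = (909284.8, -315205.5, -739970).
So ∂z/∂E = −n_x/n_z = 1.22881 and ∂z/∂N = −n_y/n_z = −0.42597.
Gradient magnitude |∇z| = √(a² + b²) = √(1.50998 + 0.18145) = 1.30055.
True dip = arctan(1.30055) = 52.44°, dipping toward WNW (azimuth ≈ 289°).

52.44°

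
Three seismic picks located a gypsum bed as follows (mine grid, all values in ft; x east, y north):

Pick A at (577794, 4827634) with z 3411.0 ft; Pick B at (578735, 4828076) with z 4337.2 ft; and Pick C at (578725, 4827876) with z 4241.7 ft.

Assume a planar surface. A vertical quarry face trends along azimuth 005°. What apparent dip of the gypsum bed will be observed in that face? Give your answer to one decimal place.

26.8°

Two edge vectors: Pick A→Pick B = (941, 442, 926.2), Pick A→Pick C = (931, 242, 830.7).
Normal n = (Pick A→Pick B) × (Pick A→Pick C) = (143029, 80603.5, -183780).
So ∂z/∂x = −n_x/n_z = 0.77826 and ∂z/∂y = −n_y/n_z = 0.43859.
Unit vector along 005° is (sin 5°, cos 5°) = (0.0872, 0.9962).
Slope in that direction = a·(0.0872) + b·(0.9962) = 0.50475.
Apparent dip = arctan|0.50475| = 26.8° (true dip is 41.8°, so apparent ≤ true as expected).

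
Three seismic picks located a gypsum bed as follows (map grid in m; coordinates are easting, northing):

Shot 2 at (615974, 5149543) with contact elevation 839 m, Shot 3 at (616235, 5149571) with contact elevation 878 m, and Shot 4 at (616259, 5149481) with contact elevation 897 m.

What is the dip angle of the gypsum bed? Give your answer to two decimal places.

13.28°

Two edge vectors: Shot 2→Shot 3 = (261, 28, 39), Shot 2→Shot 4 = (285, -62, 58).
Normal n = (Shot 2→Shot 3) × (Shot 2→Shot 4) = (4042, -4023, -24162).
So ∂z/∂easting = −n_x/n_z = 0.16729 and ∂z/∂northing = −n_y/n_z = −0.16650.
Gradient magnitude |∇z| = √(a² + b²) = √(0.02799 + 0.02772) = 0.23602.
True dip = arctan(0.23602) = 13.28°, dipping toward NW (azimuth ≈ 315°).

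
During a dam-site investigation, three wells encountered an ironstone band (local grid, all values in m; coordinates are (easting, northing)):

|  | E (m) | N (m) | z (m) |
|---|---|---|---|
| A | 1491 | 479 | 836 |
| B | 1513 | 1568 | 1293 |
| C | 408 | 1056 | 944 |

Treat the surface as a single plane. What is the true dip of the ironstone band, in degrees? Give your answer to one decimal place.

Let the plane be z = a·E + b·N + c.
B−A: 22a + 1089b = 457;  C−A: −1083a + 577b = 108.
Solving gives a = 0.12254, b = 0.41718.
Gradient magnitude |∇z| = √(a² + b²) = √(0.01502 + 0.17404) = 0.43480.
True dip = arctan(0.43480) = 23.5°, dipping toward SSW (azimuth ≈ 196°).

23.5°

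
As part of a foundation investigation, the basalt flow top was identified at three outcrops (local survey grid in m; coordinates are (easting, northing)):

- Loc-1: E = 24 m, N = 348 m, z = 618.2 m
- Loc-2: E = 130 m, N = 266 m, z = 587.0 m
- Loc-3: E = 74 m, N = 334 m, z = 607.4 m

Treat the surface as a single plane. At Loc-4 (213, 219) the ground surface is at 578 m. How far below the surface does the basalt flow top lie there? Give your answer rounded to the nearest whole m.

13 m

Let the plane be z = a·E + b·N + c.
Loc-2−Loc-1: 106a − 82b = −31.2;  Loc-3−Loc-1: 50a − 14b = −10.8.
Solving gives a = −0.17156, b = 0.15872.
Then c = 618.2 − a·24 − b·348 = 567.08.
At (213, 219): z_contact = −36.5 + 34.8 + 567.08 = 565.3 m.
Depth below ground = 578 − 565.3 = 13 m.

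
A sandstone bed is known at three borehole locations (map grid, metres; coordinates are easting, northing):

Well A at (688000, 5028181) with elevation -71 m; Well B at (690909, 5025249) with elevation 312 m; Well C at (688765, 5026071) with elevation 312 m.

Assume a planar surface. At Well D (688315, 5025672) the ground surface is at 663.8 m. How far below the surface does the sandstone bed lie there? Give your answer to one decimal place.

231.3 m

Let the plane be z = a·easting + b·northing + c.
Well B−Well A: 2909a − 2932b = 383;  Well C−Well A: 765a − 2110b = 383.
Solving gives a = −0.080828034, b = −0.210821538.
Then c = -71 − a·688000 − b·5028181 = 1115587.54.
At (688315, 5025672): z_contact = −55635.15 − 1059519.90 + 1115587.54 = 432.49 m.
Depth below ground = 663.8 − 432.49 = 231.3 m.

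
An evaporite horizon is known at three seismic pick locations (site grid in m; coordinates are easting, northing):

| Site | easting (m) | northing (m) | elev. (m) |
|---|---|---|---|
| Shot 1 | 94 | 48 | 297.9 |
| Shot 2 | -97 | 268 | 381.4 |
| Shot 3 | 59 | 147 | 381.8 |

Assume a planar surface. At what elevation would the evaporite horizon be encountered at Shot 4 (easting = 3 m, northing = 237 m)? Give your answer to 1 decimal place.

Let the plane be z = a·easting + b·northing + c.
Shot 2−Shot 1: −191a + 220b = 83.5;  Shot 3−Shot 1: −35a + 99b = 83.9.
Solving gives a = 0.90922, b = 1.16892.
Then c = 297.9 − a·94 − b·48 = 156.32.
At (3, 237): z = 2.7 + 277.0 + 156.32 = 436.1 m.

436.1 m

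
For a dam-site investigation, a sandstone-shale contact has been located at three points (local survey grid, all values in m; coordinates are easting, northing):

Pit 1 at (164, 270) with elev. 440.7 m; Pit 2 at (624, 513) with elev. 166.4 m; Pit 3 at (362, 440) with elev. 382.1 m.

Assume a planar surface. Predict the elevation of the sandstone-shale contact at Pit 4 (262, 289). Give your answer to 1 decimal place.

Let the plane be z = a·easting + b·northing + c.
Pit 2−Pit 1: 460a + 243b = −274.3;  Pit 3−Pit 1: 198a + 170b = −58.6.
Solving gives a = −1.07662, b = 0.90924.
Then c = 440.7 − a·164 − b·270 = 371.77.
At (262, 289): z = −282.1 + 262.8 + 371.77 = 352.5 m.

352.5 m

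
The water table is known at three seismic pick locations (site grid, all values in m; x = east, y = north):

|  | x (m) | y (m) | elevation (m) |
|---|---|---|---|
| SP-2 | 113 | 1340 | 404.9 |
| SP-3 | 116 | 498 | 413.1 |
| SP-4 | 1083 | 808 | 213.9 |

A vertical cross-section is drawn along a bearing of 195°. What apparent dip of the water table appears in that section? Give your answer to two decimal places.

Let the plane be z = a·x + b·y + c.
SP-3−SP-2: 3a − 842b = 8.2;  SP-4−SP-2: 970a − 532b = −191.
Solving gives a = −0.20264, b = −0.01046.
Unit vector along 195° is (sin 195°, cos 195°) = (-0.2588, -0.9659).
Slope in that direction = a·(-0.2588) + b·(-0.9659) = 0.06255.
Apparent dip = arctan|0.06255| = 3.58° (true dip is 11.5°, so apparent ≤ true as expected).

3.58°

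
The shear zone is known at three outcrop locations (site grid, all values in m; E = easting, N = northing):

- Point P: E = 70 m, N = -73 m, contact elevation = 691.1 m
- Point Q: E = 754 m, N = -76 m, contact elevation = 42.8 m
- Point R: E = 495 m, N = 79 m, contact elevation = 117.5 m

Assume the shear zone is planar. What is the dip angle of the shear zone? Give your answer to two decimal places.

55.64°

Let the plane be z = a·E + b·N + c.
Point Q−Point P: 684a − 3b = −648.3;  Point R−Point P: 425a + 152b = −573.6.
Solving gives a = −0.95268, b = −1.10995.
Gradient magnitude |∇z| = √(a² + b²) = √(0.90759 + 1.23200) = 1.46273.
True dip = arctan(1.46273) = 55.64°, dipping toward NE (azimuth ≈ 041°).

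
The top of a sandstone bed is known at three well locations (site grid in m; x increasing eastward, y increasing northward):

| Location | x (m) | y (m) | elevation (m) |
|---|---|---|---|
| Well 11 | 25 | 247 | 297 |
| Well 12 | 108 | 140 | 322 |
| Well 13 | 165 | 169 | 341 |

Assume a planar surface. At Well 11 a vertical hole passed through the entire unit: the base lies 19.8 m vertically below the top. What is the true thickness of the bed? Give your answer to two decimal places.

18.83 m

Two edge vectors: Well 11→Well 12 = (83, -107, 25), Well 11→Well 13 = (140, -78, 44).
Normal n = (Well 11→Well 12) × (Well 11→Well 13) = (-2758, -152, 8506).
So ∂z/∂x = −n_x/n_z = 0.32424 and ∂z/∂y = −n_y/n_z = 0.01787.
|∇z| = √(a²+b²) = 0.32473, so dip δ = arctan(0.32473) = 17.99°.
True thickness = vertical thickness × cos δ = 19.8 × cos 17.99° = 18.83 m.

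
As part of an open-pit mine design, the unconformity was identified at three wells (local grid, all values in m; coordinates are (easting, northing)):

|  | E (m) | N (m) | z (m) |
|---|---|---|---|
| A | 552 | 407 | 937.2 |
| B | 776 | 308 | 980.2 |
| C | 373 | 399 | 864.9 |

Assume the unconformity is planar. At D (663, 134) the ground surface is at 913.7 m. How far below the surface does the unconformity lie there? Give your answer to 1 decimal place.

52.7 m

Two edge vectors: A→B = (224, -99, 43), A→C = (-179, -8, -72.3).
Normal n = (A→B) × (A→C) = (7501.7, 8498.2, -19513).
So ∂z/∂E = −n_x/n_z = 0.38445 and ∂z/∂N = −n_y/n_z = 0.43551.
Intercept c from A: 937.2 − 212.21 − 177.25 = 547.73.
At (663, 134): z_contact = 254.89 + 58.36 + 547.73 = 860.98 m.
Depth below ground = 913.7 − 860.98 = 52.7 m.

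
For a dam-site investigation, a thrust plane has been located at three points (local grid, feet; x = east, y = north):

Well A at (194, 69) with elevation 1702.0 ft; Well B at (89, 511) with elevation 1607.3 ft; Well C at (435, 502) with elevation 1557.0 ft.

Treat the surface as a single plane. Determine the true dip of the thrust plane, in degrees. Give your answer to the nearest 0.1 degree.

16.3°

Two edge vectors: Well A→Well B = (-105, 442, -94.7), Well A→Well C = (241, 433, -145).
Normal n = (Well A→Well B) × (Well A→Well C) = (-23084.9, -38047.7, -151987).
So ∂z/∂x = −n_x/n_z = −0.15189 and ∂z/∂y = −n_y/n_z = −0.25034.
Gradient magnitude |∇z| = √(a² + b²) = √(0.02307 + 0.06267) = 0.29281.
True dip = arctan(0.29281) = 16.3°, dipping toward NNE (azimuth ≈ 031°).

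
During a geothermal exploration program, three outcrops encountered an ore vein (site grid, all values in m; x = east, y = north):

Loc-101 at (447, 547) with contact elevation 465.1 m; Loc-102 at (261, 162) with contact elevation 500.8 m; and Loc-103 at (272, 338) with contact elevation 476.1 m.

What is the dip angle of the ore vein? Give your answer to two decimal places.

Two edge vectors: Loc-101→Loc-102 = (-186, -385, 35.7), Loc-101→Loc-103 = (-175, -209, 11).
Normal n = (Loc-101→Loc-102) × (Loc-101→Loc-103) = (3226.3, -4201.5, -28501).
So ∂z/∂x = −n_x/n_z = 0.11320 and ∂z/∂y = −n_y/n_z = −0.14742.
Gradient magnitude |∇z| = √(a² + b²) = √(0.01281 + 0.02173) = 0.18586.
True dip = arctan(0.18586) = 10.53°, dipping toward NW (azimuth ≈ 322°).

10.53°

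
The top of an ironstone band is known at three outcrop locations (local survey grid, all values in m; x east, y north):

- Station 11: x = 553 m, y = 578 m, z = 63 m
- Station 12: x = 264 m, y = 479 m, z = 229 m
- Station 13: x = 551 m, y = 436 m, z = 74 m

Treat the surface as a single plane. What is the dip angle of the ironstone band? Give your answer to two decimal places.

29.03°

Two edge vectors: Station 11→Station 12 = (-289, -99, 166), Station 11→Station 13 = (-2, -142, 11).
Normal n = (Station 11→Station 12) × (Station 11→Station 13) = (22483, 2847, 40840).
So ∂z/∂x = −n_x/n_z = −0.55051 and ∂z/∂y = −n_y/n_z = −0.06971.
Gradient magnitude |∇z| = √(a² + b²) = √(0.30307 + 0.00486) = 0.55491.
True dip = arctan(0.55491) = 29.03°, dipping toward E (azimuth ≈ 083°).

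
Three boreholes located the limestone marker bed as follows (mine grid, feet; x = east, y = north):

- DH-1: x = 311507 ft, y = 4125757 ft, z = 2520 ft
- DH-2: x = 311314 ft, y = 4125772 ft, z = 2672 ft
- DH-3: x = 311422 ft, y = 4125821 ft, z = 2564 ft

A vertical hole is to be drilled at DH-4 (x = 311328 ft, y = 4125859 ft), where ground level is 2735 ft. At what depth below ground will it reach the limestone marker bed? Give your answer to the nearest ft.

Two edge vectors: DH-1→DH-2 = (-193, 15, 152), DH-1→DH-3 = (-85, 64, 44).
Normal n = (DH-1→DH-2) × (DH-1→DH-3) = (-9068, -4428, -11077).
So ∂z/∂x = −n_x/n_z = −0.81863320 and ∂z/∂y = −n_y/n_z = −0.39974722.
Intercept c from DH-1: 2520 + 255009.97 + 1649259.91 = 1906789.88.
At (311328, 4125859): z_contact = −254863.4 − 1649300.7 + 1906789.88 = 2625.8 ft.
Depth below ground = 2735 − 2625.8 = 109 ft.

109 ft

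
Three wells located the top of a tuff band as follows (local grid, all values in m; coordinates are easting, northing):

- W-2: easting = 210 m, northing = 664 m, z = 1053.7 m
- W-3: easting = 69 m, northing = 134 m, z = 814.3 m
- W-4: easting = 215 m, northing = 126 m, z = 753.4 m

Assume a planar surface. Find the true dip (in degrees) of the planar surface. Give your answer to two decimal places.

34.06°

Two edge vectors: W-2→W-3 = (-141, -530, -239.4), W-2→W-4 = (5, -538, -300.3).
Normal n = (W-2→W-3) × (W-2→W-4) = (30361.8, -43539.3, 78508).
So ∂z/∂easting = −n_x/n_z = −0.38674 and ∂z/∂northing = −n_y/n_z = 0.55458.
Gradient magnitude |∇z| = √(a² + b²) = √(0.14956 + 0.30756) = 0.67611.
True dip = arctan(0.67611) = 34.06°, dipping toward SE (azimuth ≈ 145°).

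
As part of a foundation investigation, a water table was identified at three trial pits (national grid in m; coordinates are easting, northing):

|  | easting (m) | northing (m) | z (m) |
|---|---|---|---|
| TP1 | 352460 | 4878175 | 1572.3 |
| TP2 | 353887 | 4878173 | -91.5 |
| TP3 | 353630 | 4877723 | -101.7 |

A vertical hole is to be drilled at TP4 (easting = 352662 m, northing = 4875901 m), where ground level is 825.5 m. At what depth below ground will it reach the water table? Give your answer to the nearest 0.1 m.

1053.0 m

Two edge vectors: TP1→TP2 = (1427, -2, -1663.8), TP1→TP3 = (1170, -452, -1674).
Normal n = (TP1→TP2) × (TP1→TP3) = (-748689.6, 442152, -642664).
So ∂z/∂easting = −n_x/n_z = −1.164978278 and ∂z/∂northing = −n_y/n_z = 0.687998705.
Intercept c from TP1: 1572.3 + 410608.24 − 3356178.08 = −2943997.54.
At (352662, 4875901): z_contact = −410843.57 + 3354613.58 − 2943997.54 = -227.53 m.
Depth below ground = 825.5 − (-227.53) = 1053.0 m.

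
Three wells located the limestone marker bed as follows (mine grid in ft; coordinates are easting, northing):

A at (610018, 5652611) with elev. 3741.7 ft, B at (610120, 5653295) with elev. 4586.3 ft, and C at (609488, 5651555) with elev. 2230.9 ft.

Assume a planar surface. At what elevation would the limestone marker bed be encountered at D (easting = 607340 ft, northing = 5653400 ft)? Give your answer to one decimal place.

Let the plane be z = a·easting + b·northing + c.
B−A: 102a + 684b = 844.6;  C−A: −530a − 1056b = −1510.8.
Solving gives a = 0.555279269, b = 1.151990518.
Then c = 3741.7 − a·610018 − b·5652611 = −6846742.93.
At (607340, 5653400): z = 337243.3 + 6512663.2 − 6846742.93 = 3163.6 ft.

3163.6 ft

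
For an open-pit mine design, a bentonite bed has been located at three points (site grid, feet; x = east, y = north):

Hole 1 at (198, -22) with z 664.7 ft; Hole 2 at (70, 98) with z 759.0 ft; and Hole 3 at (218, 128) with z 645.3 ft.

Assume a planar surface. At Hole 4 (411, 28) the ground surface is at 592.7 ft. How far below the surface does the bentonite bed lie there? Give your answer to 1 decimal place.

Two edge vectors: Hole 1→Hole 2 = (-128, 120, 94.3), Hole 1→Hole 3 = (20, 150, -19.4).
Normal n = (Hole 1→Hole 2) × (Hole 1→Hole 3) = (-16473, -597.2, -21600).
So ∂z/∂x = −n_x/n_z = −0.76264 and ∂z/∂y = −n_y/n_z = −0.02765.
Intercept c from Hole 1: 664.7 + 151.00 − 0.61 = 815.09.
At (411, 28): z_contact = −313.44 − 0.77 + 815.09 = 500.88 ft.
Depth below ground = 592.7 − 500.88 = 91.8 ft.

91.8 ft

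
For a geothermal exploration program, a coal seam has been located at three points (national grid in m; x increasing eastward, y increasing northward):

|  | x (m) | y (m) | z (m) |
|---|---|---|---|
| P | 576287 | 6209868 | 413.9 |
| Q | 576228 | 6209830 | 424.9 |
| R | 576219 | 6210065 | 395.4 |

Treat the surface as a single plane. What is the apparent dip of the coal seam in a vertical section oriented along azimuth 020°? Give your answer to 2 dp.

Two edge vectors: P→Q = (-59, -38, 11), P→R = (-68, 197, -18.5).
Normal n = (P→Q) × (P→R) = (-1464, -1839.5, -14207).
So ∂z/∂x = −n_x/n_z = −0.10305 and ∂z/∂y = −n_y/n_z = −0.12948.
Unit vector along 020° is (sin 20°, cos 20°) = (0.3420, 0.9397).
Slope in that direction = a·(0.3420) + b·(0.9397) = −0.15691.
Apparent dip = arctan|0.15691| = 8.92° (true dip is 9.4°, so apparent ≤ true as expected).

8.92°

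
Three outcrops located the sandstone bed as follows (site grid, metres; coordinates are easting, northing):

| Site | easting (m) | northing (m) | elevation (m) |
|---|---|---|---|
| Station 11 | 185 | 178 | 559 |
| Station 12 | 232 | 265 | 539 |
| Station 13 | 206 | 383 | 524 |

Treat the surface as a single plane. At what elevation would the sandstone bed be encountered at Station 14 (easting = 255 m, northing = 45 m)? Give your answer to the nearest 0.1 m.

Let the plane be z = a·easting + b·northing + c.
Station 12−Station 11: 47a + 87b = −20;  Station 13−Station 11: 21a + 205b = −35.
Solving gives a = −0.13512, b = −0.15689.
Then c = 559 − a·185 − b·178 = 611.92.
At (255, 45): z = −34.5 − 7.1 + 611.92 = 570.4 m.

570.4 m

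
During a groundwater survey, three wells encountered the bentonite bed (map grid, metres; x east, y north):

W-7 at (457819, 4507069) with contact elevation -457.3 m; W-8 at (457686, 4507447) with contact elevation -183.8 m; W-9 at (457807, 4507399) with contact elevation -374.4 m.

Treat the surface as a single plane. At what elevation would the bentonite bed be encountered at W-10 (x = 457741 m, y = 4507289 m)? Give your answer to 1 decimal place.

Let the plane be z = a·x + b·y + c.
W-8−W-7: −133a + 378b = 273.5;  W-9−W-7: −12a + 330b = 82.9.
Solving gives a = −1.497148956, b = 0.196770341.
Then c = -457.3 − a·457819 − b·4507069 = −201891.57.
At (457741, 4507289): z = −685306.5 + 886900.8 − 201891.57 = -297.2 m.

-297.2 m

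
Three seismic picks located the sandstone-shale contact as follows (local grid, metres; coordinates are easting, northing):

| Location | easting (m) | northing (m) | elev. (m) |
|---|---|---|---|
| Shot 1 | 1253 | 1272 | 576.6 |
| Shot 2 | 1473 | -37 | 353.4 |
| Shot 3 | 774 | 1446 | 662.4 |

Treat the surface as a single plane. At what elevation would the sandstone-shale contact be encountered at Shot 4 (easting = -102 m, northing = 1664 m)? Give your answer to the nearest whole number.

Two edge vectors: Shot 1→Shot 2 = (220, -1309, -223.2), Shot 1→Shot 3 = (-479, 174, 85.8).
Normal n = (Shot 1→Shot 2) × (Shot 1→Shot 3) = (-73475.4, 88036.8, -588731).
So ∂z/∂easting = −n_x/n_z = −0.12480 and ∂z/∂northing = −n_y/n_z = 0.14954.
Intercept c from Shot 1: 576.6 + 156.38 − 190.21 = 542.77.
At (-102, 1664): z = 12.7 + 248.8 + 542.77 = 804.3 m.

804 m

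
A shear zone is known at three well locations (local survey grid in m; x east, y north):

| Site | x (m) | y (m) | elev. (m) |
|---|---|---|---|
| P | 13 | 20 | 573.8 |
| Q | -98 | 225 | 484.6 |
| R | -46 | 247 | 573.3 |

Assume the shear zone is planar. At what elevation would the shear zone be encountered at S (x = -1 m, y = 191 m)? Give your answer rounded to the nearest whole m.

Two edge vectors: P→Q = (-111, 205, -89.2), P→R = (-59, 227, -0.5).
Normal n = (P→Q) × (P→R) = (20145.9, 5207.3, -13102).
So ∂z/∂x = −n_x/n_z = 1.53762 and ∂z/∂y = −n_y/n_z = 0.39744.
Intercept c from P: 573.8 − 19.99 − 7.95 = 545.86.
At (-1, 191): z = −1.5 + 75.9 + 545.86 = 620.2 m.

620 m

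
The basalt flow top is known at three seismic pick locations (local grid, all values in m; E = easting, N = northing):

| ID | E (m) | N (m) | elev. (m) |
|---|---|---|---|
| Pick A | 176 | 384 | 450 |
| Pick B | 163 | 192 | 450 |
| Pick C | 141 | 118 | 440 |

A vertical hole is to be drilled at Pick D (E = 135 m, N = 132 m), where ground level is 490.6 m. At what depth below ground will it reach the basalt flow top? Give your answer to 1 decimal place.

54.7 m

Two edge vectors: Pick A→Pick B = (-13, -192, 0), Pick A→Pick C = (-35, -266, -10).
Normal n = (Pick A→Pick B) × (Pick A→Pick C) = (1920, -130, -3262).
So ∂z/∂E = −n_x/n_z = 0.58860 and ∂z/∂N = −n_y/n_z = −0.03985.
Intercept c from Pick A: 450 − 103.59 + 15.30 = 361.71.
At (135, 132): z_contact = 79.46 − 5.26 + 361.71 = 435.91 m.
Depth below ground = 490.6 − 435.91 = 54.7 m.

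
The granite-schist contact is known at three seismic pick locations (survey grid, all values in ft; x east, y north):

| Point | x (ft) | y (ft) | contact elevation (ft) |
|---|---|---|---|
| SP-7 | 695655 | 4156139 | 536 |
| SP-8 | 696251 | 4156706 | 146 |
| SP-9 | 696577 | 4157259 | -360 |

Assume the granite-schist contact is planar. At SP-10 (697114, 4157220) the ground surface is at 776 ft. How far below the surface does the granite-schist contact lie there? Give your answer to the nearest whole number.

825 ft

Two edge vectors: SP-7→SP-8 = (596, 567, -390), SP-7→SP-9 = (922, 1120, -896).
Normal n = (SP-7→SP-8) × (SP-7→SP-9) = (-71232, 174436, 144746).
So ∂z/∂x = −n_x/n_z = 0.49211723 and ∂z/∂y = −n_y/n_z = −1.20511793.
Intercept c from SP-7: 536 − 342343.81 + 5008637.63 = 4666829.82.
At (697114, 4157220): z_contact = 343061.8 − 5009940.4 + 4666829.82 = -48.7 ft.
Depth below ground = 776 − (-48.7) = 825 ft.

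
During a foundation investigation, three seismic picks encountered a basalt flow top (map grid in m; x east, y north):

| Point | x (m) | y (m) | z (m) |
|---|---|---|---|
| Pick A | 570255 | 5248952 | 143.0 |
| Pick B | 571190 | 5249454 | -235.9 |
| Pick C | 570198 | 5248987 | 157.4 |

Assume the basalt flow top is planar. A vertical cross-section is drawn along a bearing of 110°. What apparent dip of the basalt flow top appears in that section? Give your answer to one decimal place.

Let the plane be z = a·x + b·y + c.
Pick B−Pick A: 935a + 502b = −378.9;  Pick C−Pick A: −57a + 35b = 14.4.
Solving gives a = −0.33405, b = −0.13260.
Unit vector along 110° is (sin 110°, cos 110°) = (0.9397, -0.3420).
Slope in that direction = a·(0.9397) + b·(-0.3420) = −0.26855.
Apparent dip = arctan|0.26855| = 15.0° (true dip is 19.8°, so apparent ≤ true as expected).

15.0°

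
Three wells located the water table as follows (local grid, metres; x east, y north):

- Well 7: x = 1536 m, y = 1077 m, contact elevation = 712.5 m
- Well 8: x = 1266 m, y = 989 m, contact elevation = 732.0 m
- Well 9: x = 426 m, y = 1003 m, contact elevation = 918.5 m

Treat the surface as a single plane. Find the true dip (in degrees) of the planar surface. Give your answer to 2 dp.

Two edge vectors: Well 7→Well 8 = (-270, -88, 19.5), Well 7→Well 9 = (-1110, -74, 206).
Normal n = (Well 7→Well 8) × (Well 7→Well 9) = (-16685, 33975, -77700).
So ∂z/∂x = −n_x/n_z = −0.21474 and ∂z/∂y = −n_y/n_z = 0.43726.
Gradient magnitude |∇z| = √(a² + b²) = √(0.04611 + 0.19120) = 0.48714.
True dip = arctan(0.48714) = 25.97°, dipping toward SSE (azimuth ≈ 154°).

25.97°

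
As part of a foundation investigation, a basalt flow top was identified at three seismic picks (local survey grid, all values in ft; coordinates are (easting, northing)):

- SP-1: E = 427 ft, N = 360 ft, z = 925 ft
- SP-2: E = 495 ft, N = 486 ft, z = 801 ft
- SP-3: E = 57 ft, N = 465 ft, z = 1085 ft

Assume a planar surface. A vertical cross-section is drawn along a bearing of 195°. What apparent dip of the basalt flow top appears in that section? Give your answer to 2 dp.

Two edge vectors: SP-1→SP-2 = (68, 126, -124), SP-1→SP-3 = (-370, 105, 160).
Normal n = (SP-1→SP-2) × (SP-1→SP-3) = (33180, 35000, 53760).
So ∂z/∂E = −n_x/n_z = −0.61719 and ∂z/∂N = −n_y/n_z = −0.65104.
Unit vector along 195° is (sin 195°, cos 195°) = (-0.2588, -0.9659).
Slope in that direction = a·(-0.2588) + b·(-0.9659) = 0.78860.
Apparent dip = arctan|0.78860| = 38.26° (true dip is 41.9°, so apparent ≤ true as expected).

38.26°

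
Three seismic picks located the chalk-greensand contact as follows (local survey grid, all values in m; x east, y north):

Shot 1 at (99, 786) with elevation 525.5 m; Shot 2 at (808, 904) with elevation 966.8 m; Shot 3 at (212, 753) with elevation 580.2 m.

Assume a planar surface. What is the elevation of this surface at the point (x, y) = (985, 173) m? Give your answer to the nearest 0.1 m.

Two edge vectors: Shot 1→Shot 2 = (709, 118, 441.3), Shot 1→Shot 3 = (113, -33, 54.7).
Normal n = (Shot 1→Shot 2) × (Shot 1→Shot 3) = (21017.5, 11084.6, -36731).
So ∂z/∂x = −n_x/n_z = 0.57220 and ∂z/∂y = −n_y/n_z = 0.30178.
Intercept c from Shot 1: 525.5 − 56.65 − 237.20 = 231.65.
At (985, 173): z = 563.6 + 52.2 + 231.65 = 847.5 m.

847.5 m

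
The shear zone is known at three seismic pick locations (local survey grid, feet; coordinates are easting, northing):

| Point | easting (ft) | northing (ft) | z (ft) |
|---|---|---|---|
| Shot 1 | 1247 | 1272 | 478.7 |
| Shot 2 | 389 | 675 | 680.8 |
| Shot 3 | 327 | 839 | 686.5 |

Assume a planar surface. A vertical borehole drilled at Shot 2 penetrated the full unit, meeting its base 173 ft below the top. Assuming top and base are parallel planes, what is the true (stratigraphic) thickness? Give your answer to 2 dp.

Let the plane be z = a·easting + b·northing + c.
Shot 2−Shot 1: −858a − 597b = 202.1;  Shot 3−Shot 1: −920a − 433b = 207.8.
Solving gives a = −0.20564, b = −0.04299.
|∇z| = √(a²+b²) = 0.21008, so dip δ = arctan(0.21008) = 11.86°.
True thickness = vertical thickness × cos δ = 173 × cos 11.86° = 169.30 ft.

169.30 ft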